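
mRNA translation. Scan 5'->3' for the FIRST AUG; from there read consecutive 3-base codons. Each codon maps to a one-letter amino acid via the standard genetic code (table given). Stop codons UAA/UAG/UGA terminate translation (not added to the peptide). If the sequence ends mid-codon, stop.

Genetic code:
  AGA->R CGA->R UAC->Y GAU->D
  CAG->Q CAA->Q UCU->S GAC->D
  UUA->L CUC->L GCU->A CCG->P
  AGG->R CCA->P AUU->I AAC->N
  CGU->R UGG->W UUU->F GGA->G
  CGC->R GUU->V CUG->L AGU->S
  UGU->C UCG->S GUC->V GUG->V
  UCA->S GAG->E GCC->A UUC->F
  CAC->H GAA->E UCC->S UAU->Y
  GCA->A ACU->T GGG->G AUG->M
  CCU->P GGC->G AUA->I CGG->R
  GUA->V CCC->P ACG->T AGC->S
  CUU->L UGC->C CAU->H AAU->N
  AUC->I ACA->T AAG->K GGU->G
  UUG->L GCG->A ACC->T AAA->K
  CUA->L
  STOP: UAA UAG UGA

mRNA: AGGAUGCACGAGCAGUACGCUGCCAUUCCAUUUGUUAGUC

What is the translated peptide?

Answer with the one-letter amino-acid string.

start AUG at pos 3
pos 3: AUG -> M; peptide=M
pos 6: CAC -> H; peptide=MH
pos 9: GAG -> E; peptide=MHE
pos 12: CAG -> Q; peptide=MHEQ
pos 15: UAC -> Y; peptide=MHEQY
pos 18: GCU -> A; peptide=MHEQYA
pos 21: GCC -> A; peptide=MHEQYAA
pos 24: AUU -> I; peptide=MHEQYAAI
pos 27: CCA -> P; peptide=MHEQYAAIP
pos 30: UUU -> F; peptide=MHEQYAAIPF
pos 33: GUU -> V; peptide=MHEQYAAIPFV
pos 36: AGU -> S; peptide=MHEQYAAIPFVS
pos 39: only 1 nt remain (<3), stop (end of mRNA)

Answer: MHEQYAAIPFVS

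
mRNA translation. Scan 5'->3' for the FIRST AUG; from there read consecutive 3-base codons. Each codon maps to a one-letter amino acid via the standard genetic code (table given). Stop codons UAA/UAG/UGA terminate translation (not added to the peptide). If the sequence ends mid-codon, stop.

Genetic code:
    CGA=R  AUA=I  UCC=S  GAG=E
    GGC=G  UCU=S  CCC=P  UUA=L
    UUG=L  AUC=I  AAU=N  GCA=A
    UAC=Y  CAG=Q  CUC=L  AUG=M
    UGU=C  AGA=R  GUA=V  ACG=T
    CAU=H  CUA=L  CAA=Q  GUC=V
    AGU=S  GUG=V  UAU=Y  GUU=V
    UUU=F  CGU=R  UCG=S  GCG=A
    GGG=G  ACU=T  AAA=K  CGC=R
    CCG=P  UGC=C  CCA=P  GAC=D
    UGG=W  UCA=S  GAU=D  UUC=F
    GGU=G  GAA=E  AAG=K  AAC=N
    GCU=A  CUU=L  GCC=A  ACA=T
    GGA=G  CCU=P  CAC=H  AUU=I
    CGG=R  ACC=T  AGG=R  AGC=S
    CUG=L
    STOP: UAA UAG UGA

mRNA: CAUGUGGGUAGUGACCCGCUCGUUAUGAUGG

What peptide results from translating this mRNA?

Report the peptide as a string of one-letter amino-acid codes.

Answer: MWVVTRSL

Derivation:
start AUG at pos 1
pos 1: AUG -> M; peptide=M
pos 4: UGG -> W; peptide=MW
pos 7: GUA -> V; peptide=MWV
pos 10: GUG -> V; peptide=MWVV
pos 13: ACC -> T; peptide=MWVVT
pos 16: CGC -> R; peptide=MWVVTR
pos 19: UCG -> S; peptide=MWVVTRS
pos 22: UUA -> L; peptide=MWVVTRSL
pos 25: UGA -> STOP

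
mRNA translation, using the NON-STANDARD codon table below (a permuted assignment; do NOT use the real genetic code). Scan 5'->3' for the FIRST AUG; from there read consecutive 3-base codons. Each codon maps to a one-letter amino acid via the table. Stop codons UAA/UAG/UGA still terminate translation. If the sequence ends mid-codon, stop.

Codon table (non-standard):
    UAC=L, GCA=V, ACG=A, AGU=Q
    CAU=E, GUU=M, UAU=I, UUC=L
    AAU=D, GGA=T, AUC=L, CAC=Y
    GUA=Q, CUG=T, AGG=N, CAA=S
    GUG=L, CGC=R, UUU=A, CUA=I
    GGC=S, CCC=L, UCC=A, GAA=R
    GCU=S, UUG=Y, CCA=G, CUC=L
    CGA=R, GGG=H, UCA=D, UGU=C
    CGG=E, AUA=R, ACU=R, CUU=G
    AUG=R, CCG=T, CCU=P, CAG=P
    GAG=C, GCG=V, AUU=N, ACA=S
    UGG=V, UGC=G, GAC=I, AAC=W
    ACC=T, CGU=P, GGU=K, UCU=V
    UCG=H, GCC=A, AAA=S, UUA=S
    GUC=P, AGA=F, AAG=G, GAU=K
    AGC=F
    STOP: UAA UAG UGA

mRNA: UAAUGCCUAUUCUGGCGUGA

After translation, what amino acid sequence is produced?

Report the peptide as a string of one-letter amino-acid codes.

start AUG at pos 2
pos 2: AUG -> R; peptide=R
pos 5: CCU -> P; peptide=RP
pos 8: AUU -> N; peptide=RPN
pos 11: CUG -> T; peptide=RPNT
pos 14: GCG -> V; peptide=RPNTV
pos 17: UGA -> STOP

Answer: RPNTV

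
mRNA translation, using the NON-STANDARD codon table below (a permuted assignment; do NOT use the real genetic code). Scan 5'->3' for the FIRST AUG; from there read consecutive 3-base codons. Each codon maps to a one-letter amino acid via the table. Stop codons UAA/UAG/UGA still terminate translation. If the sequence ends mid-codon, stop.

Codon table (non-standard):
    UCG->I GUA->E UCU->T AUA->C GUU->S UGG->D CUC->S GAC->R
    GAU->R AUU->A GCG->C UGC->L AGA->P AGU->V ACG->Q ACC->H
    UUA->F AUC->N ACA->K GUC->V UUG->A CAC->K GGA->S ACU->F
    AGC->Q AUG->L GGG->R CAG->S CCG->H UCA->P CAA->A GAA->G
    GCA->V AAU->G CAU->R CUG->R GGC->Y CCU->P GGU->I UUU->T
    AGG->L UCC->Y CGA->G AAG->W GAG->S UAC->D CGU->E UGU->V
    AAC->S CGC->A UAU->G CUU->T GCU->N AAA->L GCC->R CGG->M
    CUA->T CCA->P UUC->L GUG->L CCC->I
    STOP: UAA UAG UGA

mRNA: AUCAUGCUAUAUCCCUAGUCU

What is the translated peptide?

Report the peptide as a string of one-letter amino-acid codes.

Answer: LTGI

Derivation:
start AUG at pos 3
pos 3: AUG -> L; peptide=L
pos 6: CUA -> T; peptide=LT
pos 9: UAU -> G; peptide=LTG
pos 12: CCC -> I; peptide=LTGI
pos 15: UAG -> STOP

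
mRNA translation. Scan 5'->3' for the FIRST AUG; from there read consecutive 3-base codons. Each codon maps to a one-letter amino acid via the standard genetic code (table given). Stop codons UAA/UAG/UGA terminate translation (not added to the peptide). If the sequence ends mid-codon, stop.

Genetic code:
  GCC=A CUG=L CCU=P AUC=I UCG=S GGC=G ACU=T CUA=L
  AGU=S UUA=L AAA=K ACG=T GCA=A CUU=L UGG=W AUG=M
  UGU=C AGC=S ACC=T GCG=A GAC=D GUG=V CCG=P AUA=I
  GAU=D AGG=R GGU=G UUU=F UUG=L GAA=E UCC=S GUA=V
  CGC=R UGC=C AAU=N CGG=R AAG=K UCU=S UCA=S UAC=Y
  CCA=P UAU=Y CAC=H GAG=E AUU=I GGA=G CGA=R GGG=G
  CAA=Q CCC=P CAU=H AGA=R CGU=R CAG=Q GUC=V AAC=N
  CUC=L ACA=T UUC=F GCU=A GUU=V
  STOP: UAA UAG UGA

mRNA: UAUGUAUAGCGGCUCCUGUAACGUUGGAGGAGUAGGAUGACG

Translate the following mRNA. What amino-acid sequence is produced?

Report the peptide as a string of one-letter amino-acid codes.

Answer: MYSGSCNVGGVG

Derivation:
start AUG at pos 1
pos 1: AUG -> M; peptide=M
pos 4: UAU -> Y; peptide=MY
pos 7: AGC -> S; peptide=MYS
pos 10: GGC -> G; peptide=MYSG
pos 13: UCC -> S; peptide=MYSGS
pos 16: UGU -> C; peptide=MYSGSC
pos 19: AAC -> N; peptide=MYSGSCN
pos 22: GUU -> V; peptide=MYSGSCNV
pos 25: GGA -> G; peptide=MYSGSCNVG
pos 28: GGA -> G; peptide=MYSGSCNVGG
pos 31: GUA -> V; peptide=MYSGSCNVGGV
pos 34: GGA -> G; peptide=MYSGSCNVGGVG
pos 37: UGA -> STOP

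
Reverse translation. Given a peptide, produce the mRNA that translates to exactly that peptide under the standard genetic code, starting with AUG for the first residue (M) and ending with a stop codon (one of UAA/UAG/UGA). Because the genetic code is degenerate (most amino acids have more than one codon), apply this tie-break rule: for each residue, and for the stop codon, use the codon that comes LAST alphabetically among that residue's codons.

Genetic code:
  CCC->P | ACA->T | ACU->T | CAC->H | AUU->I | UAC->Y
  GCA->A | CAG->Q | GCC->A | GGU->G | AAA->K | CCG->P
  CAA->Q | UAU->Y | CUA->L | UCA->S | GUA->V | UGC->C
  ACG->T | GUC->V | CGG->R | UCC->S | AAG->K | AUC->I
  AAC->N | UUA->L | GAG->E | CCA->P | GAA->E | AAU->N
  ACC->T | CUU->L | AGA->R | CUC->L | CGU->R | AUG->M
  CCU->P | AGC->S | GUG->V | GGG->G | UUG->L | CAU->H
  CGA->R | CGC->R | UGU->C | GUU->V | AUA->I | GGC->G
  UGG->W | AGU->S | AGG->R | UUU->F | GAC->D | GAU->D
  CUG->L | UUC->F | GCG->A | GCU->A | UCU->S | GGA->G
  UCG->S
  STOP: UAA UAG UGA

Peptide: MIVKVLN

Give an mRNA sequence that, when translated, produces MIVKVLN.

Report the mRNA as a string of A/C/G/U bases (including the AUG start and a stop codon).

Answer: mRNA: AUGAUUGUUAAGGUUUUGAAUUGA

Derivation:
residue 1: M -> AUG (start codon)
residue 2: I codons sorted = AUA,AUC,AUU -> pick last = AUU
residue 3: V codons sorted = GUA,GUC,GUG,GUU -> pick last = GUU
residue 4: K codons sorted = AAA,AAG -> pick last = AAG
residue 5: V codons sorted = GUA,GUC,GUG,GUU -> pick last = GUU
residue 6: L codons sorted = CUA,CUC,CUG,CUU,UUA,UUG -> pick last = UUG
residue 7: N codons sorted = AAC,AAU -> pick last = AAU
terminator: stop codons sorted = UAA,UAG,UGA -> pick last = UGA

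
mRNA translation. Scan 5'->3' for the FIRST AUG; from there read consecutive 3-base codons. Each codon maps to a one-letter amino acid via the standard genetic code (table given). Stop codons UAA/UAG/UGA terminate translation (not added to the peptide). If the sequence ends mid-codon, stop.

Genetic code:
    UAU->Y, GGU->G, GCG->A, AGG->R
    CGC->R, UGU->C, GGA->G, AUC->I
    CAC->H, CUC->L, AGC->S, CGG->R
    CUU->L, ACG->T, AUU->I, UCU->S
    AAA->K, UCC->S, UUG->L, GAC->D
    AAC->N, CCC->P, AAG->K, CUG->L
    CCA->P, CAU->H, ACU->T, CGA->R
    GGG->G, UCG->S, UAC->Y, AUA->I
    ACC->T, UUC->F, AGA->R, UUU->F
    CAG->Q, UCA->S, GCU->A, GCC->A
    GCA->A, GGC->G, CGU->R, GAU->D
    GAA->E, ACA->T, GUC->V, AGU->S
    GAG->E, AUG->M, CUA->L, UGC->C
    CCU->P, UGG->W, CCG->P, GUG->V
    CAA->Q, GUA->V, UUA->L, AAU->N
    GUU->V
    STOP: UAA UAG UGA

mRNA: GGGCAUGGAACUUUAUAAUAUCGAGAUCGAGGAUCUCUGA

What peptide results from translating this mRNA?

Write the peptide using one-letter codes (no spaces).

start AUG at pos 4
pos 4: AUG -> M; peptide=M
pos 7: GAA -> E; peptide=ME
pos 10: CUU -> L; peptide=MEL
pos 13: UAU -> Y; peptide=MELY
pos 16: AAU -> N; peptide=MELYN
pos 19: AUC -> I; peptide=MELYNI
pos 22: GAG -> E; peptide=MELYNIE
pos 25: AUC -> I; peptide=MELYNIEI
pos 28: GAG -> E; peptide=MELYNIEIE
pos 31: GAU -> D; peptide=MELYNIEIED
pos 34: CUC -> L; peptide=MELYNIEIEDL
pos 37: UGA -> STOP

Answer: MELYNIEIEDL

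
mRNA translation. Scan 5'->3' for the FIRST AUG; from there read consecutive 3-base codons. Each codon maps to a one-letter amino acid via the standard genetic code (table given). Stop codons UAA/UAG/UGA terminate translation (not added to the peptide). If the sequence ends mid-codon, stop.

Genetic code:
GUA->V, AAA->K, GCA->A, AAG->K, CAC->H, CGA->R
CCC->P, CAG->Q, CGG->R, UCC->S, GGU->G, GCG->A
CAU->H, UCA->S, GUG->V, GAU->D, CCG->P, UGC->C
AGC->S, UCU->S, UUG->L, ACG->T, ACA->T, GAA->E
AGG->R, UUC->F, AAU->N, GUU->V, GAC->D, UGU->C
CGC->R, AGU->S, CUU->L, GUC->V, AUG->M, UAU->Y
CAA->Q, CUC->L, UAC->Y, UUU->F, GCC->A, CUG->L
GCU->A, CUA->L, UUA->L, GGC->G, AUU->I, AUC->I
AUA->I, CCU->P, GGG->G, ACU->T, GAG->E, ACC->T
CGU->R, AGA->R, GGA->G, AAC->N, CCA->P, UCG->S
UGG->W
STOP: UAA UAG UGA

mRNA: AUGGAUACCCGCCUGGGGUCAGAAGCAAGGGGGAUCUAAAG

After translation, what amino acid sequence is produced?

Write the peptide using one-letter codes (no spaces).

start AUG at pos 0
pos 0: AUG -> M; peptide=M
pos 3: GAU -> D; peptide=MD
pos 6: ACC -> T; peptide=MDT
pos 9: CGC -> R; peptide=MDTR
pos 12: CUG -> L; peptide=MDTRL
pos 15: GGG -> G; peptide=MDTRLG
pos 18: UCA -> S; peptide=MDTRLGS
pos 21: GAA -> E; peptide=MDTRLGSE
pos 24: GCA -> A; peptide=MDTRLGSEA
pos 27: AGG -> R; peptide=MDTRLGSEAR
pos 30: GGG -> G; peptide=MDTRLGSEARG
pos 33: AUC -> I; peptide=MDTRLGSEARGI
pos 36: UAA -> STOP

Answer: MDTRLGSEARGI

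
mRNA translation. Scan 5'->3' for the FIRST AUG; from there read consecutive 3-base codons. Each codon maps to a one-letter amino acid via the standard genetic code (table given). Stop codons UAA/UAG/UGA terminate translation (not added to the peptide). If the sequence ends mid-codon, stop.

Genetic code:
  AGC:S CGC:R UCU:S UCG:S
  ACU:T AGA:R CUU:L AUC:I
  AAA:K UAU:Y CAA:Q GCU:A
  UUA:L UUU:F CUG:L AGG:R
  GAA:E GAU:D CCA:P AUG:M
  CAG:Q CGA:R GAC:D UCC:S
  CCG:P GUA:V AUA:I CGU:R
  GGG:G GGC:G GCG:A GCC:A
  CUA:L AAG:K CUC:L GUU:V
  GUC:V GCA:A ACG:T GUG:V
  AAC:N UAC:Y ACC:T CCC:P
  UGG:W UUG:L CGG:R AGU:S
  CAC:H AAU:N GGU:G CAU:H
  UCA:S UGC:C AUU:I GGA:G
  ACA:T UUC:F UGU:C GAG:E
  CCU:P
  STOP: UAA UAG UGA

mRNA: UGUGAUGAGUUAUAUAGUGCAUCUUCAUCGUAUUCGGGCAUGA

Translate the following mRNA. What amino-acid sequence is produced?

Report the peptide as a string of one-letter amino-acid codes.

start AUG at pos 4
pos 4: AUG -> M; peptide=M
pos 7: AGU -> S; peptide=MS
pos 10: UAU -> Y; peptide=MSY
pos 13: AUA -> I; peptide=MSYI
pos 16: GUG -> V; peptide=MSYIV
pos 19: CAU -> H; peptide=MSYIVH
pos 22: CUU -> L; peptide=MSYIVHL
pos 25: CAU -> H; peptide=MSYIVHLH
pos 28: CGU -> R; peptide=MSYIVHLHR
pos 31: AUU -> I; peptide=MSYIVHLHRI
pos 34: CGG -> R; peptide=MSYIVHLHRIR
pos 37: GCA -> A; peptide=MSYIVHLHRIRA
pos 40: UGA -> STOP

Answer: MSYIVHLHRIRA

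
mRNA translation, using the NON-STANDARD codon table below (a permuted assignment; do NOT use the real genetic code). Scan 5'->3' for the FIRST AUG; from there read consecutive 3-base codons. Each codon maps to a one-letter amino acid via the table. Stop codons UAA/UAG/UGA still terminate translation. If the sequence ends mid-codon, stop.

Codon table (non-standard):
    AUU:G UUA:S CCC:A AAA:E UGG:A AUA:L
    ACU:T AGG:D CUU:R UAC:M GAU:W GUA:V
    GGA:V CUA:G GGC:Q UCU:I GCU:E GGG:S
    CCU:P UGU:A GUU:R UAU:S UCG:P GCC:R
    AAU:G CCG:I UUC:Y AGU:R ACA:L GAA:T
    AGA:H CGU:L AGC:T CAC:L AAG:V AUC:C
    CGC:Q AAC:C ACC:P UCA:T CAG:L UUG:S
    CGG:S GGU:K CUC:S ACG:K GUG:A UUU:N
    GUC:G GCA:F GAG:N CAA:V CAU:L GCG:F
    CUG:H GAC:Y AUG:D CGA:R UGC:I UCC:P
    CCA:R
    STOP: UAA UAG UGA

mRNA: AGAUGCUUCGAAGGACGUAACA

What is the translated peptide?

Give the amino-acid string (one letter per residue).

Answer: DRRDK

Derivation:
start AUG at pos 2
pos 2: AUG -> D; peptide=D
pos 5: CUU -> R; peptide=DR
pos 8: CGA -> R; peptide=DRR
pos 11: AGG -> D; peptide=DRRD
pos 14: ACG -> K; peptide=DRRDK
pos 17: UAA -> STOP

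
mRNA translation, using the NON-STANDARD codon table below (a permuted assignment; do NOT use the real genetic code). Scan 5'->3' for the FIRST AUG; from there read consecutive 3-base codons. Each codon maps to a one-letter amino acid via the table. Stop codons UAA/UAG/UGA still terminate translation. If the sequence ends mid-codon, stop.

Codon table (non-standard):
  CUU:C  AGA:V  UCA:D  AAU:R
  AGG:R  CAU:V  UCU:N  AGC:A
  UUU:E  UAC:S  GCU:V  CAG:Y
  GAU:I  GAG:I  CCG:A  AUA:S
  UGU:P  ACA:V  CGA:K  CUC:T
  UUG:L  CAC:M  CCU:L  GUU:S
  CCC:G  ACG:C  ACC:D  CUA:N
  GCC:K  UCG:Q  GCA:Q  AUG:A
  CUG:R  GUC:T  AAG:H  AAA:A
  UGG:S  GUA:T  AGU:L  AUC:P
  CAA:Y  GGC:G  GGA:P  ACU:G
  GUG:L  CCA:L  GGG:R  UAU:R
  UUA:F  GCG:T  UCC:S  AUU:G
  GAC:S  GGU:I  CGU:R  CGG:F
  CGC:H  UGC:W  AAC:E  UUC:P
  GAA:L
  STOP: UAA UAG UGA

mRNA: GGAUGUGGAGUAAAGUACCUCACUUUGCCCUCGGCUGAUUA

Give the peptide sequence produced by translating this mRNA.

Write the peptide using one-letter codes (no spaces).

Answer: ASLATLMEKTG

Derivation:
start AUG at pos 2
pos 2: AUG -> A; peptide=A
pos 5: UGG -> S; peptide=AS
pos 8: AGU -> L; peptide=ASL
pos 11: AAA -> A; peptide=ASLA
pos 14: GUA -> T; peptide=ASLAT
pos 17: CCU -> L; peptide=ASLATL
pos 20: CAC -> M; peptide=ASLATLM
pos 23: UUU -> E; peptide=ASLATLME
pos 26: GCC -> K; peptide=ASLATLMEK
pos 29: CUC -> T; peptide=ASLATLMEKT
pos 32: GGC -> G; peptide=ASLATLMEKTG
pos 35: UGA -> STOP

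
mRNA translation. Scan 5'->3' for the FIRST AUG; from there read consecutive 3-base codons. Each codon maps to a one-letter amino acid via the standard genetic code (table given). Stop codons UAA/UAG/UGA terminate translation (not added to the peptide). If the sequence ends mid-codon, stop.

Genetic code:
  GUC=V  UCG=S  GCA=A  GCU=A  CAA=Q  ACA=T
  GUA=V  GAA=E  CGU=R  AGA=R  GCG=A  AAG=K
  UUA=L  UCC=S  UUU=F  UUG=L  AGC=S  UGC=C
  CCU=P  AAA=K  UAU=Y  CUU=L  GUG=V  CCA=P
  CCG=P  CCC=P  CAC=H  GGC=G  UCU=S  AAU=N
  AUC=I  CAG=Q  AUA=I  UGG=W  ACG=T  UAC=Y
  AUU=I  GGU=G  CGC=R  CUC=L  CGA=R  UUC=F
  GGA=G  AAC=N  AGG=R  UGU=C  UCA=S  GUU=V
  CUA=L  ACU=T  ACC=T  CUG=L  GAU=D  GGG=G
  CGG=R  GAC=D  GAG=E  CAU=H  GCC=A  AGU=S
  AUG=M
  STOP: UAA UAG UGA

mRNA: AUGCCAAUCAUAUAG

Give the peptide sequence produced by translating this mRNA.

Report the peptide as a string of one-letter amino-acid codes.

Answer: MPII

Derivation:
start AUG at pos 0
pos 0: AUG -> M; peptide=M
pos 3: CCA -> P; peptide=MP
pos 6: AUC -> I; peptide=MPI
pos 9: AUA -> I; peptide=MPII
pos 12: UAG -> STOP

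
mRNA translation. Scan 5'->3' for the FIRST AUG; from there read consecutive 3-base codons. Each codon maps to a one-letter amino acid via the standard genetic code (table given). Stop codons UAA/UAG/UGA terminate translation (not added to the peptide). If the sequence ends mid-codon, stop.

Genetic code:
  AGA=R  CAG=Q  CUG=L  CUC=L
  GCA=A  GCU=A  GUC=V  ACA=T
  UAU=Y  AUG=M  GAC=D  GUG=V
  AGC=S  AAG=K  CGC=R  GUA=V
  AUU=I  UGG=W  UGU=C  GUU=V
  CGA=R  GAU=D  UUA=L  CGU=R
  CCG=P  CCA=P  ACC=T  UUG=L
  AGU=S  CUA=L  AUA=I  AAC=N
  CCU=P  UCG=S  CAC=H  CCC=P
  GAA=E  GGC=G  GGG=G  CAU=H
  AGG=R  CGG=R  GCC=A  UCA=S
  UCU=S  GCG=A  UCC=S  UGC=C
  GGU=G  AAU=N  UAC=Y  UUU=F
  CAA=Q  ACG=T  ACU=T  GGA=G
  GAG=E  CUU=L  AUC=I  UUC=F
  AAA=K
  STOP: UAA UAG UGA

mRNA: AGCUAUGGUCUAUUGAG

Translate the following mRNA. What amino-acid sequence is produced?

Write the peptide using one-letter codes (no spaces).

start AUG at pos 4
pos 4: AUG -> M; peptide=M
pos 7: GUC -> V; peptide=MV
pos 10: UAU -> Y; peptide=MVY
pos 13: UGA -> STOP

Answer: MVY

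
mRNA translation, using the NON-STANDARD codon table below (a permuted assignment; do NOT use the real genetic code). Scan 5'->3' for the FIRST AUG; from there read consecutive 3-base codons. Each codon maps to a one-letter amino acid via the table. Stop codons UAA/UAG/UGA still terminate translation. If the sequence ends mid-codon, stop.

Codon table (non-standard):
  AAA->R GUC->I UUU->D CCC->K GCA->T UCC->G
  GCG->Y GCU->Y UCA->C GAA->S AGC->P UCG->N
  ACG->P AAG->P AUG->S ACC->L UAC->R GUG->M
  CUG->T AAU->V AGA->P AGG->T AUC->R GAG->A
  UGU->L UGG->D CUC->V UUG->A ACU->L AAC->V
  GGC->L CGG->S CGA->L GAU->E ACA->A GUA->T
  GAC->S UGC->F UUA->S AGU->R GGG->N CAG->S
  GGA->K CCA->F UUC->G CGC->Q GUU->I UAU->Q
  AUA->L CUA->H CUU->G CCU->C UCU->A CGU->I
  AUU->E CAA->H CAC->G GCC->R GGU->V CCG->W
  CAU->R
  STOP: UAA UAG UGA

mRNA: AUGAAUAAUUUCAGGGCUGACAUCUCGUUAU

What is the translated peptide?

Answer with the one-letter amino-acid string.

start AUG at pos 0
pos 0: AUG -> S; peptide=S
pos 3: AAU -> V; peptide=SV
pos 6: AAU -> V; peptide=SVV
pos 9: UUC -> G; peptide=SVVG
pos 12: AGG -> T; peptide=SVVGT
pos 15: GCU -> Y; peptide=SVVGTY
pos 18: GAC -> S; peptide=SVVGTYS
pos 21: AUC -> R; peptide=SVVGTYSR
pos 24: UCG -> N; peptide=SVVGTYSRN
pos 27: UUA -> S; peptide=SVVGTYSRNS
pos 30: only 1 nt remain (<3), stop (end of mRNA)

Answer: SVVGTYSRNS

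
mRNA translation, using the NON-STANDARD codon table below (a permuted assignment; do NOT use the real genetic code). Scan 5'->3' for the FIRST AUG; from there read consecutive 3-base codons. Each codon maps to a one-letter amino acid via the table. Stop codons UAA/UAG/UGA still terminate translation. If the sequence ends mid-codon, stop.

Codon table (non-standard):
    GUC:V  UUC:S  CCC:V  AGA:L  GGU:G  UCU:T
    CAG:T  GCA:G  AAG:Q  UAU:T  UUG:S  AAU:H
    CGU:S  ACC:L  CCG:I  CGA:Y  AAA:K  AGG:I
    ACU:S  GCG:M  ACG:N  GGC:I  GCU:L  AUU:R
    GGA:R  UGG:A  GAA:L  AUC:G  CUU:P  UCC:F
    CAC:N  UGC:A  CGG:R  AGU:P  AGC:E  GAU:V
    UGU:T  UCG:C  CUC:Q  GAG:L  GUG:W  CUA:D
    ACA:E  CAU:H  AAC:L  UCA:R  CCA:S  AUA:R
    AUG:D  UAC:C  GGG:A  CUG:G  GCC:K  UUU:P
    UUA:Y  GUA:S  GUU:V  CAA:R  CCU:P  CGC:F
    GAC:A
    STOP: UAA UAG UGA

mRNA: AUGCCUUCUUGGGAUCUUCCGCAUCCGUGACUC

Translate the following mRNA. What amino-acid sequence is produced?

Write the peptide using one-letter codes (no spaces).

start AUG at pos 0
pos 0: AUG -> D; peptide=D
pos 3: CCU -> P; peptide=DP
pos 6: UCU -> T; peptide=DPT
pos 9: UGG -> A; peptide=DPTA
pos 12: GAU -> V; peptide=DPTAV
pos 15: CUU -> P; peptide=DPTAVP
pos 18: CCG -> I; peptide=DPTAVPI
pos 21: CAU -> H; peptide=DPTAVPIH
pos 24: CCG -> I; peptide=DPTAVPIHI
pos 27: UGA -> STOP

Answer: DPTAVPIHI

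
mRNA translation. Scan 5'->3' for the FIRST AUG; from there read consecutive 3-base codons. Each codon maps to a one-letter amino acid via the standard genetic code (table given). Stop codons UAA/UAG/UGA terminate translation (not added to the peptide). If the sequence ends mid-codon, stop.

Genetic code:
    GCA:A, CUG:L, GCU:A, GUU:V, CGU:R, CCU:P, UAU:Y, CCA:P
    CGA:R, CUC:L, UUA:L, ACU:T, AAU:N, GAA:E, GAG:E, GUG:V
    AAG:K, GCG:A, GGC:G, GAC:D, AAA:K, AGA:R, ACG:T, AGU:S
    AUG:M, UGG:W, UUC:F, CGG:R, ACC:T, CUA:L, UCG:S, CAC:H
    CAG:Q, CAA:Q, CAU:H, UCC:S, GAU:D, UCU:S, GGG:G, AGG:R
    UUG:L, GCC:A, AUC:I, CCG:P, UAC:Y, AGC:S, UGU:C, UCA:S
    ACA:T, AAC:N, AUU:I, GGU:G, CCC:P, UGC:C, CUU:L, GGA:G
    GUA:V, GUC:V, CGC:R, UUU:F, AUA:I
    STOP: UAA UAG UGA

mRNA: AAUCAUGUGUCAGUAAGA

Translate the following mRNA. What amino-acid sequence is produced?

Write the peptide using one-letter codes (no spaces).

start AUG at pos 4
pos 4: AUG -> M; peptide=M
pos 7: UGU -> C; peptide=MC
pos 10: CAG -> Q; peptide=MCQ
pos 13: UAA -> STOP

Answer: MCQ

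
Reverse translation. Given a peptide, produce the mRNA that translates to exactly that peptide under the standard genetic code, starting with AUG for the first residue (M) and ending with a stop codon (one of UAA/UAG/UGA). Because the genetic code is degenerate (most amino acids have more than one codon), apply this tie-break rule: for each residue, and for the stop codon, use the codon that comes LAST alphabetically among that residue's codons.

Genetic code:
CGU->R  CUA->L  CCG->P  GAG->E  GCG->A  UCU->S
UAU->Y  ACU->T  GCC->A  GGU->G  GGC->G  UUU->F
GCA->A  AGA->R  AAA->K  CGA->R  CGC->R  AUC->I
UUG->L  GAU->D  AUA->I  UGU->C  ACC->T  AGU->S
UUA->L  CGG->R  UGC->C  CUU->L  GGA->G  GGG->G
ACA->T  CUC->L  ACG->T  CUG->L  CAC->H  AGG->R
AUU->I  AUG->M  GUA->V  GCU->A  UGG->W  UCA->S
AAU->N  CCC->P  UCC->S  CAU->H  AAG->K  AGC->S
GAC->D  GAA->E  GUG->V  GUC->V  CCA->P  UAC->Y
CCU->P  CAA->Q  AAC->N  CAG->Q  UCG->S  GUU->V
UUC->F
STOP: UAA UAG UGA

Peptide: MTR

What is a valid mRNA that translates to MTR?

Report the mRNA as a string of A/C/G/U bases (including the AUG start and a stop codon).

Answer: mRNA: AUGACUCGUUGA

Derivation:
residue 1: M -> AUG (start codon)
residue 2: T codons sorted = ACA,ACC,ACG,ACU -> pick last = ACU
residue 3: R codons sorted = AGA,AGG,CGA,CGC,CGG,CGU -> pick last = CGU
terminator: stop codons sorted = UAA,UAG,UGA -> pick last = UGA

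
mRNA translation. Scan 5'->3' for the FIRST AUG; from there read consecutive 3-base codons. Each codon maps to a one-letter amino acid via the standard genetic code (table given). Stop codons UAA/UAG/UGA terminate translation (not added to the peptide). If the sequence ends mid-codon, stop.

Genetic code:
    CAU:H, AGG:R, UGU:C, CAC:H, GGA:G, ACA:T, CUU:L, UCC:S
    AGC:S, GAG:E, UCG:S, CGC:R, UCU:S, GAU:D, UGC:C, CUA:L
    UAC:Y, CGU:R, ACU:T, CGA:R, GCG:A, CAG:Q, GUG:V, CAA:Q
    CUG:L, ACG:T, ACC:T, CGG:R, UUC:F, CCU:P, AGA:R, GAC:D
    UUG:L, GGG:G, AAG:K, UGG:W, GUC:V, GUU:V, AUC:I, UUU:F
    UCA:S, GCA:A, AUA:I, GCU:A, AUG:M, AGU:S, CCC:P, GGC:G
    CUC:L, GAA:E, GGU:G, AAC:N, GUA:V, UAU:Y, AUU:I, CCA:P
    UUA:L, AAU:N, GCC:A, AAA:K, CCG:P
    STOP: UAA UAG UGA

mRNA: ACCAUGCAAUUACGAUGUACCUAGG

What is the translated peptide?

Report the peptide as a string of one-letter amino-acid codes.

start AUG at pos 3
pos 3: AUG -> M; peptide=M
pos 6: CAA -> Q; peptide=MQ
pos 9: UUA -> L; peptide=MQL
pos 12: CGA -> R; peptide=MQLR
pos 15: UGU -> C; peptide=MQLRC
pos 18: ACC -> T; peptide=MQLRCT
pos 21: UAG -> STOP

Answer: MQLRCT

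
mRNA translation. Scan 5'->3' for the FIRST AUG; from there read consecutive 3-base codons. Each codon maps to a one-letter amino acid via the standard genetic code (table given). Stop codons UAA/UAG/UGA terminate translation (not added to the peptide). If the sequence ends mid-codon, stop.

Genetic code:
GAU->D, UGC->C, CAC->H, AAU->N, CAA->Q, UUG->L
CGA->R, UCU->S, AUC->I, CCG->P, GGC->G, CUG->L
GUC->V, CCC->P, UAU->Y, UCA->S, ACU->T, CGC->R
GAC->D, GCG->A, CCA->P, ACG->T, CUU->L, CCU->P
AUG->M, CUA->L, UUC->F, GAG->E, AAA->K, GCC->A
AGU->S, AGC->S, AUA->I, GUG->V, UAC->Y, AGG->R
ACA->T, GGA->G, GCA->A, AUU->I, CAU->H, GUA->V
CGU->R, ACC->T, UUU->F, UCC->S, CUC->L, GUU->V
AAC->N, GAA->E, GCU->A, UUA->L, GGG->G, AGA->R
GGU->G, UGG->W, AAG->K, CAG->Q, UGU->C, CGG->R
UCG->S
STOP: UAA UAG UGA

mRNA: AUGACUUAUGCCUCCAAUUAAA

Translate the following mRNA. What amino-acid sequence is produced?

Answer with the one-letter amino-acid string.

Answer: MTYASN

Derivation:
start AUG at pos 0
pos 0: AUG -> M; peptide=M
pos 3: ACU -> T; peptide=MT
pos 6: UAU -> Y; peptide=MTY
pos 9: GCC -> A; peptide=MTYA
pos 12: UCC -> S; peptide=MTYAS
pos 15: AAU -> N; peptide=MTYASN
pos 18: UAA -> STOP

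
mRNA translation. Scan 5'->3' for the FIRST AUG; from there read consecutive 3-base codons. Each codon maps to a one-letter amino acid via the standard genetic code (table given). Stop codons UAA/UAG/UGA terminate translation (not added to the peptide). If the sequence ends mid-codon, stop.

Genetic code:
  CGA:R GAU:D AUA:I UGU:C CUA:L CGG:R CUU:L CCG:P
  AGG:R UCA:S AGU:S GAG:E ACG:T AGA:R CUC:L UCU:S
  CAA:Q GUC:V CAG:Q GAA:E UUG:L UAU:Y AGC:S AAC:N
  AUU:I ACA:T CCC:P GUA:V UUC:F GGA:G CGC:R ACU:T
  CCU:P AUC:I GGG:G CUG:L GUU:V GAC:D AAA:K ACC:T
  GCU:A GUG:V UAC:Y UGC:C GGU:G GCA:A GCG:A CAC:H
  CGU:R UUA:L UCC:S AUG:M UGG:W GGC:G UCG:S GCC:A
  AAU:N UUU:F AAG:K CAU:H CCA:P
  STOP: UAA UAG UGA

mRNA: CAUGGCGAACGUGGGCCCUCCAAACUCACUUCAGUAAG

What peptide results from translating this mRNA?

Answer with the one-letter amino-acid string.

start AUG at pos 1
pos 1: AUG -> M; peptide=M
pos 4: GCG -> A; peptide=MA
pos 7: AAC -> N; peptide=MAN
pos 10: GUG -> V; peptide=MANV
pos 13: GGC -> G; peptide=MANVG
pos 16: CCU -> P; peptide=MANVGP
pos 19: CCA -> P; peptide=MANVGPP
pos 22: AAC -> N; peptide=MANVGPPN
pos 25: UCA -> S; peptide=MANVGPPNS
pos 28: CUU -> L; peptide=MANVGPPNSL
pos 31: CAG -> Q; peptide=MANVGPPNSLQ
pos 34: UAA -> STOP

Answer: MANVGPPNSLQ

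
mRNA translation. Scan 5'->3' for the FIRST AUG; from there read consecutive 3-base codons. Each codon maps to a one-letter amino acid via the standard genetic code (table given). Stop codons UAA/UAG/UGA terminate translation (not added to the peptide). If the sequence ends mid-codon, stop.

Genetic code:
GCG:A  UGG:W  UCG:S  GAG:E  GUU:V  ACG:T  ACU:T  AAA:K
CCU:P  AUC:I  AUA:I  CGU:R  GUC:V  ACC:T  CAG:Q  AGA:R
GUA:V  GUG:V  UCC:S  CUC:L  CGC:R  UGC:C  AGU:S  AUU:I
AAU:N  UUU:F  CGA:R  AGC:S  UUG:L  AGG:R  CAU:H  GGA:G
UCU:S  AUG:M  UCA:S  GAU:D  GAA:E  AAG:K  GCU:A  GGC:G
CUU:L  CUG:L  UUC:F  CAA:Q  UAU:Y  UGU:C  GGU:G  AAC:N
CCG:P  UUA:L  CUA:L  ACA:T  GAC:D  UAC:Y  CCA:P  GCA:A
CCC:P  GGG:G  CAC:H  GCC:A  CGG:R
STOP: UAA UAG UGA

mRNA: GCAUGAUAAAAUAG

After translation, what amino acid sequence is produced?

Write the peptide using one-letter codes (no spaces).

Answer: MIK

Derivation:
start AUG at pos 2
pos 2: AUG -> M; peptide=M
pos 5: AUA -> I; peptide=MI
pos 8: AAA -> K; peptide=MIK
pos 11: UAG -> STOP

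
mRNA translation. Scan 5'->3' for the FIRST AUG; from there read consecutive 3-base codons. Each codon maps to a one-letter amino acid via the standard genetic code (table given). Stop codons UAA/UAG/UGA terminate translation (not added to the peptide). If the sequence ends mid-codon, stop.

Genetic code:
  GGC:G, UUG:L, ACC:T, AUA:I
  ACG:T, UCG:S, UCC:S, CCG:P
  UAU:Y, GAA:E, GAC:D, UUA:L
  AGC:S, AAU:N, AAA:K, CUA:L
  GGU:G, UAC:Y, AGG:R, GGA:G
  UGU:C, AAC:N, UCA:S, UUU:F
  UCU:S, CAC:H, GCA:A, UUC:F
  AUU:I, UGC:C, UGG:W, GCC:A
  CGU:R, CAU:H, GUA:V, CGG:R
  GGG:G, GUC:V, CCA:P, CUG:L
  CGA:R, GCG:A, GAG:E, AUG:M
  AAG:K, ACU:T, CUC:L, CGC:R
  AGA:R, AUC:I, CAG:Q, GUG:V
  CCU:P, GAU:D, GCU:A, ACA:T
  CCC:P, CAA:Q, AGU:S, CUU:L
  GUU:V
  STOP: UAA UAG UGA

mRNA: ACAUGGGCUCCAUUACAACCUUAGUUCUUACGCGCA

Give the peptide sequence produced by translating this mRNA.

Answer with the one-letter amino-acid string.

start AUG at pos 2
pos 2: AUG -> M; peptide=M
pos 5: GGC -> G; peptide=MG
pos 8: UCC -> S; peptide=MGS
pos 11: AUU -> I; peptide=MGSI
pos 14: ACA -> T; peptide=MGSIT
pos 17: ACC -> T; peptide=MGSITT
pos 20: UUA -> L; peptide=MGSITTL
pos 23: GUU -> V; peptide=MGSITTLV
pos 26: CUU -> L; peptide=MGSITTLVL
pos 29: ACG -> T; peptide=MGSITTLVLT
pos 32: CGC -> R; peptide=MGSITTLVLTR
pos 35: only 1 nt remain (<3), stop (end of mRNA)

Answer: MGSITTLVLTR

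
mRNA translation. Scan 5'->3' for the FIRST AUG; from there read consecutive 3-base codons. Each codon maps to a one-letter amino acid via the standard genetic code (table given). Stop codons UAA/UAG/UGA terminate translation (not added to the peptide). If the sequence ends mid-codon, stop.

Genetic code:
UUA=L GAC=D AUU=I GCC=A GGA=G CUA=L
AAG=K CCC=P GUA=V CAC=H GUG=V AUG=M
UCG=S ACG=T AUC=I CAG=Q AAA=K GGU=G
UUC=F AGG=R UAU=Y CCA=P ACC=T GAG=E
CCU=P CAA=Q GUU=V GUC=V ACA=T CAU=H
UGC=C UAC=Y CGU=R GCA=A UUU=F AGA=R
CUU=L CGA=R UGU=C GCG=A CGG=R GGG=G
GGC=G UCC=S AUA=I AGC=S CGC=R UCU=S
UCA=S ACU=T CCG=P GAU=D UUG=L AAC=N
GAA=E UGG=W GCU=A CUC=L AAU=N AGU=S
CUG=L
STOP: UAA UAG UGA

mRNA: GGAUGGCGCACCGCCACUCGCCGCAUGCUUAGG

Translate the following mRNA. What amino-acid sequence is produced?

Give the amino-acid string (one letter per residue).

start AUG at pos 2
pos 2: AUG -> M; peptide=M
pos 5: GCG -> A; peptide=MA
pos 8: CAC -> H; peptide=MAH
pos 11: CGC -> R; peptide=MAHR
pos 14: CAC -> H; peptide=MAHRH
pos 17: UCG -> S; peptide=MAHRHS
pos 20: CCG -> P; peptide=MAHRHSP
pos 23: CAU -> H; peptide=MAHRHSPH
pos 26: GCU -> A; peptide=MAHRHSPHA
pos 29: UAG -> STOP

Answer: MAHRHSPHA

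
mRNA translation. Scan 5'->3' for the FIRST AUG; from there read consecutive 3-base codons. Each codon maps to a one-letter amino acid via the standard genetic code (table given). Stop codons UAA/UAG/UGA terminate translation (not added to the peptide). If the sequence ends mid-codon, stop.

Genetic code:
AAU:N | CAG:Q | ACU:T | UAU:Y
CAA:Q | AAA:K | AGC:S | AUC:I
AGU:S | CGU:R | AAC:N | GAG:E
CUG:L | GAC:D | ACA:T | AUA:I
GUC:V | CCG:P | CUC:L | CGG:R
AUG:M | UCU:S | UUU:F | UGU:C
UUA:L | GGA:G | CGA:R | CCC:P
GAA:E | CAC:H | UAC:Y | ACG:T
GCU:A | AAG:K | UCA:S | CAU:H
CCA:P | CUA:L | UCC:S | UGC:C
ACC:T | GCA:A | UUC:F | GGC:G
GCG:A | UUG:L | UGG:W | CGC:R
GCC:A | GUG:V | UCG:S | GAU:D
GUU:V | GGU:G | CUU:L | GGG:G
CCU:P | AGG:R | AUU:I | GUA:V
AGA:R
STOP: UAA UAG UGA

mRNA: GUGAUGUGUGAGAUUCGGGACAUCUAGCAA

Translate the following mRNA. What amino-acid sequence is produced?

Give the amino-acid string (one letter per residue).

Answer: MCEIRDI

Derivation:
start AUG at pos 3
pos 3: AUG -> M; peptide=M
pos 6: UGU -> C; peptide=MC
pos 9: GAG -> E; peptide=MCE
pos 12: AUU -> I; peptide=MCEI
pos 15: CGG -> R; peptide=MCEIR
pos 18: GAC -> D; peptide=MCEIRD
pos 21: AUC -> I; peptide=MCEIRDI
pos 24: UAG -> STOP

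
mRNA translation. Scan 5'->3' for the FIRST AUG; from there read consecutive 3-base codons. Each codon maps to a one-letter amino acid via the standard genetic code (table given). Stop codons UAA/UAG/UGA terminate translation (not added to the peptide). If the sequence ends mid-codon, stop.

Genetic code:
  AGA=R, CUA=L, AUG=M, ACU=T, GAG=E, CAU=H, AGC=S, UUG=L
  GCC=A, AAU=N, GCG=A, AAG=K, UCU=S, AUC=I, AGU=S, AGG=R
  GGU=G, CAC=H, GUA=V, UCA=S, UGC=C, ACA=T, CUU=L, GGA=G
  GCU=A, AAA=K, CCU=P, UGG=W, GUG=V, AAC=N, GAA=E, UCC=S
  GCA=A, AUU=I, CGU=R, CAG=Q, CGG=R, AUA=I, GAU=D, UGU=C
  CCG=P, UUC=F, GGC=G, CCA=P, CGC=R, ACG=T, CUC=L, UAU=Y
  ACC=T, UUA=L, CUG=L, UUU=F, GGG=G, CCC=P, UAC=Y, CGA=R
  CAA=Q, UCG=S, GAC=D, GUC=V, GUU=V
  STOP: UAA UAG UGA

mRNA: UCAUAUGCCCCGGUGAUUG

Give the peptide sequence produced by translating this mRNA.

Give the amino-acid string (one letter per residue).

start AUG at pos 4
pos 4: AUG -> M; peptide=M
pos 7: CCC -> P; peptide=MP
pos 10: CGG -> R; peptide=MPR
pos 13: UGA -> STOP

Answer: MPR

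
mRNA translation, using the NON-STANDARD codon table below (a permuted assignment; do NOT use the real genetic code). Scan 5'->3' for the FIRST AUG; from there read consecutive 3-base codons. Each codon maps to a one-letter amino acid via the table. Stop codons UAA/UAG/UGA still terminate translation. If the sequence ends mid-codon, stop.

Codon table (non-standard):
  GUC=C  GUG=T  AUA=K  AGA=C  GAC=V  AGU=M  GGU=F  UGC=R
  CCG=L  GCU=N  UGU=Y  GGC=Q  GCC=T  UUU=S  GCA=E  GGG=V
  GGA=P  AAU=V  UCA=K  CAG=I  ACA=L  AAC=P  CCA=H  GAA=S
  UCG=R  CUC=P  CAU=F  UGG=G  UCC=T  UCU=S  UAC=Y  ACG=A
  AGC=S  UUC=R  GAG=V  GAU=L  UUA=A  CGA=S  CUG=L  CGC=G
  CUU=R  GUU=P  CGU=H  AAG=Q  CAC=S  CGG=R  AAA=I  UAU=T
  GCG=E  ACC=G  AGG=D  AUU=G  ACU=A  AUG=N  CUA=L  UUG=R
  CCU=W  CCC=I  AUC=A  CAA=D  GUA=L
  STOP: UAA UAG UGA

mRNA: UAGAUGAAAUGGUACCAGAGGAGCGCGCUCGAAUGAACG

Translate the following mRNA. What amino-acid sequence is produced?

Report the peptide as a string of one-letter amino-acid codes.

start AUG at pos 3
pos 3: AUG -> N; peptide=N
pos 6: AAA -> I; peptide=NI
pos 9: UGG -> G; peptide=NIG
pos 12: UAC -> Y; peptide=NIGY
pos 15: CAG -> I; peptide=NIGYI
pos 18: AGG -> D; peptide=NIGYID
pos 21: AGC -> S; peptide=NIGYIDS
pos 24: GCG -> E; peptide=NIGYIDSE
pos 27: CUC -> P; peptide=NIGYIDSEP
pos 30: GAA -> S; peptide=NIGYIDSEPS
pos 33: UGA -> STOP

Answer: NIGYIDSEPS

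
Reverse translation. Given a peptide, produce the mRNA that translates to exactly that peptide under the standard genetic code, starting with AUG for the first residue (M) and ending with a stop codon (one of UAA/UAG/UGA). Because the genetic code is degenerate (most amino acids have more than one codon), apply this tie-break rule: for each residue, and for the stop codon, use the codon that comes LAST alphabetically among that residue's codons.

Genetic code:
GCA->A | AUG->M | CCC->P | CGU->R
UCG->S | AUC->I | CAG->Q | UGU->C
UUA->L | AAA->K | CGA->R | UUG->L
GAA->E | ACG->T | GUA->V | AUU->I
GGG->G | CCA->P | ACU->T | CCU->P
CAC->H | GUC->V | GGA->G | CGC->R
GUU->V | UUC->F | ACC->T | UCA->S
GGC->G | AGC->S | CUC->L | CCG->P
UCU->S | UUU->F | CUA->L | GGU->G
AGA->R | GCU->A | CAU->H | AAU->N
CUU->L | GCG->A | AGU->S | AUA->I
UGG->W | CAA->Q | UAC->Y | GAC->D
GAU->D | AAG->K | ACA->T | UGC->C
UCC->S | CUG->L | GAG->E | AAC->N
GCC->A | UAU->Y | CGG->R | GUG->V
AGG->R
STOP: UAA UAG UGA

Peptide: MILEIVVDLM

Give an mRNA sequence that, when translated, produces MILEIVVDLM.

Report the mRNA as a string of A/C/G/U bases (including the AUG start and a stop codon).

residue 1: M -> AUG (start codon)
residue 2: I codons sorted = AUA,AUC,AUU -> pick last = AUU
residue 3: L codons sorted = CUA,CUC,CUG,CUU,UUA,UUG -> pick last = UUG
residue 4: E codons sorted = GAA,GAG -> pick last = GAG
residue 5: I codons sorted = AUA,AUC,AUU -> pick last = AUU
residue 6: V codons sorted = GUA,GUC,GUG,GUU -> pick last = GUU
residue 7: V codons sorted = GUA,GUC,GUG,GUU -> pick last = GUU
residue 8: D codons sorted = GAC,GAU -> pick last = GAU
residue 9: L codons sorted = CUA,CUC,CUG,CUU,UUA,UUG -> pick last = UUG
residue 10: M -> AUG (only codon)
terminator: stop codons sorted = UAA,UAG,UGA -> pick last = UGA

Answer: mRNA: AUGAUUUUGGAGAUUGUUGUUGAUUUGAUGUGA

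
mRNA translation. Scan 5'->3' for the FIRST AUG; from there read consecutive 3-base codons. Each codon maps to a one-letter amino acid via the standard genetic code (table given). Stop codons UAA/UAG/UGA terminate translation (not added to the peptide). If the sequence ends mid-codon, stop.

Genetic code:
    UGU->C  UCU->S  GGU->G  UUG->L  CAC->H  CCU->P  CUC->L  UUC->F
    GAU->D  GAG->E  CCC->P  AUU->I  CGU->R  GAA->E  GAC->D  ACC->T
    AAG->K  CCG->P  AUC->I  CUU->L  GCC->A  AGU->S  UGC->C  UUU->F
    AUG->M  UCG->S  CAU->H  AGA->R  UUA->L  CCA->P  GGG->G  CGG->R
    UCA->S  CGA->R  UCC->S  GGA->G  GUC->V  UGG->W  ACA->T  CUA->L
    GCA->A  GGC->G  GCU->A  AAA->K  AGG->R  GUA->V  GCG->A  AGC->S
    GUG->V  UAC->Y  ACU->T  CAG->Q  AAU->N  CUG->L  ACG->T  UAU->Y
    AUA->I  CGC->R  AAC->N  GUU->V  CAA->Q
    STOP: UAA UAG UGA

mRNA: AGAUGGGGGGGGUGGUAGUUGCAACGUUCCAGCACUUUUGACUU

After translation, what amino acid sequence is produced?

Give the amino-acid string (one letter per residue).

start AUG at pos 2
pos 2: AUG -> M; peptide=M
pos 5: GGG -> G; peptide=MG
pos 8: GGG -> G; peptide=MGG
pos 11: GUG -> V; peptide=MGGV
pos 14: GUA -> V; peptide=MGGVV
pos 17: GUU -> V; peptide=MGGVVV
pos 20: GCA -> A; peptide=MGGVVVA
pos 23: ACG -> T; peptide=MGGVVVAT
pos 26: UUC -> F; peptide=MGGVVVATF
pos 29: CAG -> Q; peptide=MGGVVVATFQ
pos 32: CAC -> H; peptide=MGGVVVATFQH
pos 35: UUU -> F; peptide=MGGVVVATFQHF
pos 38: UGA -> STOP

Answer: MGGVVVATFQHF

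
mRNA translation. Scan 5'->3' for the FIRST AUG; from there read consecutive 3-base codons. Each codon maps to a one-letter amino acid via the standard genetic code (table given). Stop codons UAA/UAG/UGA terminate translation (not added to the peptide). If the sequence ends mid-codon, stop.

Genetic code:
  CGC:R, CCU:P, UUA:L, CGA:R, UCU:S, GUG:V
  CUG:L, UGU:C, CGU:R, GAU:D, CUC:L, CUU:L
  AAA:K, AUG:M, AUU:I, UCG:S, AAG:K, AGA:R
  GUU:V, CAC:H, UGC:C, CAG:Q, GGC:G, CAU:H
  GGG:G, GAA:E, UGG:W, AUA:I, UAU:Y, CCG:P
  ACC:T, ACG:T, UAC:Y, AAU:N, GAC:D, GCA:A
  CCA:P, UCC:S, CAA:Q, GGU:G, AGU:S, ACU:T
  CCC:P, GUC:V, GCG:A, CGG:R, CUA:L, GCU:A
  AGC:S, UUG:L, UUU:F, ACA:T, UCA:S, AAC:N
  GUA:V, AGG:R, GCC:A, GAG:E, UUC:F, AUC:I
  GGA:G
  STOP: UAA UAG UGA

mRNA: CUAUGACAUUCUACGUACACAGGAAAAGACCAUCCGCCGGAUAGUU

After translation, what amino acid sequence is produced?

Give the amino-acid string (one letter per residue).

start AUG at pos 2
pos 2: AUG -> M; peptide=M
pos 5: ACA -> T; peptide=MT
pos 8: UUC -> F; peptide=MTF
pos 11: UAC -> Y; peptide=MTFY
pos 14: GUA -> V; peptide=MTFYV
pos 17: CAC -> H; peptide=MTFYVH
pos 20: AGG -> R; peptide=MTFYVHR
pos 23: AAA -> K; peptide=MTFYVHRK
pos 26: AGA -> R; peptide=MTFYVHRKR
pos 29: CCA -> P; peptide=MTFYVHRKRP
pos 32: UCC -> S; peptide=MTFYVHRKRPS
pos 35: GCC -> A; peptide=MTFYVHRKRPSA
pos 38: GGA -> G; peptide=MTFYVHRKRPSAG
pos 41: UAG -> STOP

Answer: MTFYVHRKRPSAG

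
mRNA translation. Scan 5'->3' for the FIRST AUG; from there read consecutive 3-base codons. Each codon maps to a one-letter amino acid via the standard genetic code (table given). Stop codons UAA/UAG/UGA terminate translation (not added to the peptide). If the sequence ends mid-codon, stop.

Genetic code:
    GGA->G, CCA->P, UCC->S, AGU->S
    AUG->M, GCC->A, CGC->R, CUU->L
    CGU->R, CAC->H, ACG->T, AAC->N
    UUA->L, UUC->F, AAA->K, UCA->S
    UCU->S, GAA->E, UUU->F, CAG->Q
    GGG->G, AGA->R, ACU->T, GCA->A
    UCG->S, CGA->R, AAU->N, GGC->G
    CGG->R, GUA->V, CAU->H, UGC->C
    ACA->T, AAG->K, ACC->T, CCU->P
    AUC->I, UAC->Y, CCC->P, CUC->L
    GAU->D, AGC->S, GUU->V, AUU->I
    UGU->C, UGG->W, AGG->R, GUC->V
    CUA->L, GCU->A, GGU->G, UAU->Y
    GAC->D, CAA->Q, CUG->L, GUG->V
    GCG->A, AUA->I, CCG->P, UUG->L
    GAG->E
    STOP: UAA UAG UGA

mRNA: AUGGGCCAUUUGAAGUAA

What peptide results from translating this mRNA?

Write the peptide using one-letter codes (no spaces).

start AUG at pos 0
pos 0: AUG -> M; peptide=M
pos 3: GGC -> G; peptide=MG
pos 6: CAU -> H; peptide=MGH
pos 9: UUG -> L; peptide=MGHL
pos 12: AAG -> K; peptide=MGHLK
pos 15: UAA -> STOP

Answer: MGHLK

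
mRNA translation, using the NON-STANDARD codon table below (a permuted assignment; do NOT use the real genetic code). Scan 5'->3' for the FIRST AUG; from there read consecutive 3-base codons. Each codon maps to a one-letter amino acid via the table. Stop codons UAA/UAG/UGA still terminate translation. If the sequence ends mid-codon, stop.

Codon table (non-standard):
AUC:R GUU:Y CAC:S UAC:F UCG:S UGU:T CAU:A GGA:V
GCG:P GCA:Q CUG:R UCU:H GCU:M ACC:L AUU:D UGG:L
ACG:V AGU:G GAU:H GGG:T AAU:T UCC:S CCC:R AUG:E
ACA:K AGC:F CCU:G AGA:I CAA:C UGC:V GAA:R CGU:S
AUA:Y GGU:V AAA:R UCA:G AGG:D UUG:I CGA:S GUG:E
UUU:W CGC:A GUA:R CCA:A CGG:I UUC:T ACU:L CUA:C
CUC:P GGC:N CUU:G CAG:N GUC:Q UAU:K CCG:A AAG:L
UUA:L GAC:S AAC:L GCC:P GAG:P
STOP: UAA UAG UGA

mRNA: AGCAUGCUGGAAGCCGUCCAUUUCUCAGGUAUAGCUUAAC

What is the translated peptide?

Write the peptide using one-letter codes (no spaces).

Answer: ERRPQATGVYM

Derivation:
start AUG at pos 3
pos 3: AUG -> E; peptide=E
pos 6: CUG -> R; peptide=ER
pos 9: GAA -> R; peptide=ERR
pos 12: GCC -> P; peptide=ERRP
pos 15: GUC -> Q; peptide=ERRPQ
pos 18: CAU -> A; peptide=ERRPQA
pos 21: UUC -> T; peptide=ERRPQAT
pos 24: UCA -> G; peptide=ERRPQATG
pos 27: GGU -> V; peptide=ERRPQATGV
pos 30: AUA -> Y; peptide=ERRPQATGVY
pos 33: GCU -> M; peptide=ERRPQATGVYM
pos 36: UAA -> STOP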